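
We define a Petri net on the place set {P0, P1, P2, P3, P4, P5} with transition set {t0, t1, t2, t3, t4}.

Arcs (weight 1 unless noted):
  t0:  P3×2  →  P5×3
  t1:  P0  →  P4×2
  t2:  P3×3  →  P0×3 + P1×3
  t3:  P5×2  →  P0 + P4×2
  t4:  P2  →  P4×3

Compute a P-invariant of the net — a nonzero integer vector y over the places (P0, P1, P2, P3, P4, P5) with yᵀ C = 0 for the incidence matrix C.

Incidence matrix C (rows=places, cols=transitions):
       t0   t1   t2   t3   t4
   P0   0   -1    3    1    0
   P1   0    0    3    0    0
   P2   0    0    0    0   -1
   P3  -2    0   -3    0    0
   P4   0    2    0    2    3
   P5   3    0    0   -2    0

Candidate y = [2, 1, 3, 3, 1, 2]; check y·C column-wise:
  col t0: 2·0 + 1·0 + 3·0 + 3·-2 + 1·0 + 2·3 = 0
  col t1: 2·-1 + 1·0 + 3·0 + 3·0 + 1·2 + 2·0 = 0
  col t2: 2·3 + 1·3 + 3·0 + 3·-3 + 1·0 + 2·0 = 0
  col t3: 2·1 + 1·0 + 3·0 + 3·0 + 1·2 + 2·-2 = 0
  col t4: 2·0 + 1·0 + 3·-1 + 3·0 + 1·3 + 2·0 = 0

y = (P0:2, P1:1, P2:3, P3:3, P4:1, P5:2)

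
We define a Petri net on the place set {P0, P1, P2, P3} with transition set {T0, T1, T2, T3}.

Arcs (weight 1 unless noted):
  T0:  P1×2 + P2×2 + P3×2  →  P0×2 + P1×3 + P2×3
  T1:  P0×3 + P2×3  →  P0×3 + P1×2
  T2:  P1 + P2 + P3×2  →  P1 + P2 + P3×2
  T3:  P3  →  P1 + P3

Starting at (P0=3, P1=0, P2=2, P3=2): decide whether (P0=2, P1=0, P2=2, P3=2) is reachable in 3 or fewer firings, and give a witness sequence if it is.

depth 0: 1 marking
depth 1: 2 markings reached so far
depth 2: 3 markings reached so far
depth 3: 5 markings reached so far
target is not among the 5 markings reachable within 3 steps

NO — not reachable within 3 firings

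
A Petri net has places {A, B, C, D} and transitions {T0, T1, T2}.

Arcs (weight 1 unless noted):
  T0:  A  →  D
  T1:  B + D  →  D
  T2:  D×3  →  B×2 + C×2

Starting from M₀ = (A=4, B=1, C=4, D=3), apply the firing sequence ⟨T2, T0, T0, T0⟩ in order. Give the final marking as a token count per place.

(A=1, B=3, C=6, D=3)

step 1: fire T2:  (A=4, B=1, C=4, D=3) → (A=4, B=3, C=6, D=0)
step 2: fire T0:  (A=4, B=3, C=6, D=0) → (A=3, B=3, C=6, D=1)
step 3: fire T0:  (A=3, B=3, C=6, D=1) → (A=2, B=3, C=6, D=2)
step 4: fire T0:  (A=2, B=3, C=6, D=2) → (A=1, B=3, C=6, D=3)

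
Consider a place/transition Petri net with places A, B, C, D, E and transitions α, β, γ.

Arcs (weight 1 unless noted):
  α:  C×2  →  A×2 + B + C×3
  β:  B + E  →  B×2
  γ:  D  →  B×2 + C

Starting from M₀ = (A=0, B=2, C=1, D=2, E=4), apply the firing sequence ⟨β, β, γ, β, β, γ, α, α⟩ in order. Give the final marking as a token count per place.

(A=4, B=12, C=5, D=0, E=0)

step 1: fire β:  (A=0, B=2, C=1, D=2, E=4) → (A=0, B=3, C=1, D=2, E=3)
step 2: fire β:  (A=0, B=3, C=1, D=2, E=3) → (A=0, B=4, C=1, D=2, E=2)
step 3: fire γ:  (A=0, B=4, C=1, D=2, E=2) → (A=0, B=6, C=2, D=1, E=2)
step 4: fire β:  (A=0, B=6, C=2, D=1, E=2) → (A=0, B=7, C=2, D=1, E=1)
step 5: fire β:  (A=0, B=7, C=2, D=1, E=1) → (A=0, B=8, C=2, D=1, E=0)
step 6: fire γ:  (A=0, B=8, C=2, D=1, E=0) → (A=0, B=10, C=3, D=0, E=0)
step 7: fire α:  (A=0, B=10, C=3, D=0, E=0) → (A=2, B=11, C=4, D=0, E=0)
step 8: fire α:  (A=2, B=11, C=4, D=0, E=0) → (A=4, B=12, C=5, D=0, E=0)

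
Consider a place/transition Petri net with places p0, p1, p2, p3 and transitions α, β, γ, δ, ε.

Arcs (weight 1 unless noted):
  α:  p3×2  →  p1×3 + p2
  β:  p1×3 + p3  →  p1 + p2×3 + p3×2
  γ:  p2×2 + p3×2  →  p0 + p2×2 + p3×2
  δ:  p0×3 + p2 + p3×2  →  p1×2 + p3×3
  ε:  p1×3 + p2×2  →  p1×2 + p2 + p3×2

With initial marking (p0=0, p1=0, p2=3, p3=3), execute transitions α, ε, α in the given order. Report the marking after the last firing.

step 1: fire α:  (p0=0, p1=0, p2=3, p3=3) → (p0=0, p1=3, p2=4, p3=1)
step 2: fire ε:  (p0=0, p1=3, p2=4, p3=1) → (p0=0, p1=2, p2=3, p3=3)
step 3: fire α:  (p0=0, p1=2, p2=3, p3=3) → (p0=0, p1=5, p2=4, p3=1)

(p0=0, p1=5, p2=4, p3=1)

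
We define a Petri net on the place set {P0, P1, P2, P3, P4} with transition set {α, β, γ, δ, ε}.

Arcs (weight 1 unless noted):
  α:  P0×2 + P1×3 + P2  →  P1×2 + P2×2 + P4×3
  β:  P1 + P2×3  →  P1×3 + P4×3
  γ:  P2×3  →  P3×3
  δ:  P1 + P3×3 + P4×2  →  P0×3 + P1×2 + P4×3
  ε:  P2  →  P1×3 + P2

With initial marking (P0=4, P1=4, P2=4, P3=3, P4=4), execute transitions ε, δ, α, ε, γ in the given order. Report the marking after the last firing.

step 1: fire ε:  (P0=4, P1=4, P2=4, P3=3, P4=4) → (P0=4, P1=7, P2=4, P3=3, P4=4)
step 2: fire δ:  (P0=4, P1=7, P2=4, P3=3, P4=4) → (P0=7, P1=8, P2=4, P3=0, P4=5)
step 3: fire α:  (P0=7, P1=8, P2=4, P3=0, P4=5) → (P0=5, P1=7, P2=5, P3=0, P4=8)
step 4: fire ε:  (P0=5, P1=7, P2=5, P3=0, P4=8) → (P0=5, P1=10, P2=5, P3=0, P4=8)
step 5: fire γ:  (P0=5, P1=10, P2=5, P3=0, P4=8) → (P0=5, P1=10, P2=2, P3=3, P4=8)

(P0=5, P1=10, P2=2, P3=3, P4=8)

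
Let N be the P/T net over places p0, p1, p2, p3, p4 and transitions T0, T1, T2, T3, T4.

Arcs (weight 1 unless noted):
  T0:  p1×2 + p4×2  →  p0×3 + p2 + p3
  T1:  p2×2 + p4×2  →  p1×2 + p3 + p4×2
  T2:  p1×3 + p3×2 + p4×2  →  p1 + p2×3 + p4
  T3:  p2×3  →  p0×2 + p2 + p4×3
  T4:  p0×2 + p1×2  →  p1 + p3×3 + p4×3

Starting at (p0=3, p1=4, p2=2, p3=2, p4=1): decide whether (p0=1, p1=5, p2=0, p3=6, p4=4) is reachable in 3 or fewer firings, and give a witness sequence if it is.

YES — reachable via ⟨T4, T1⟩ (2 firings)

step 1: fire T4:  (p0=3, p1=4, p2=2, p3=2, p4=1) → (p0=1, p1=3, p2=2, p3=5, p4=4)
step 2: fire T1:  (p0=1, p1=3, p2=2, p3=5, p4=4) → (p0=1, p1=5, p2=0, p3=6, p4=4)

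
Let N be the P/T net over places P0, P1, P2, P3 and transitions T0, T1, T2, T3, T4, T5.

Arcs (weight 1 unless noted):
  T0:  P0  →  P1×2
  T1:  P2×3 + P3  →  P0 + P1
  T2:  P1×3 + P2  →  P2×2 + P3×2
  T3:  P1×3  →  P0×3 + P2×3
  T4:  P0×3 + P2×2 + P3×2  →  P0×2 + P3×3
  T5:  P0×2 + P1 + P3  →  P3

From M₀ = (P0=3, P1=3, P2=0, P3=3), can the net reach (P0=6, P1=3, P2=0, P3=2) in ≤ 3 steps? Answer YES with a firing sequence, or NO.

step 1: fire T0:  (P0=3, P1=3, P2=0, P3=3) → (P0=2, P1=5, P2=0, P3=3)
step 2: fire T3:  (P0=2, P1=5, P2=0, P3=3) → (P0=5, P1=2, P2=3, P3=3)
step 3: fire T1:  (P0=5, P1=2, P2=3, P3=3) → (P0=6, P1=3, P2=0, P3=2)

YES — reachable via ⟨T0, T3, T1⟩ (3 firings)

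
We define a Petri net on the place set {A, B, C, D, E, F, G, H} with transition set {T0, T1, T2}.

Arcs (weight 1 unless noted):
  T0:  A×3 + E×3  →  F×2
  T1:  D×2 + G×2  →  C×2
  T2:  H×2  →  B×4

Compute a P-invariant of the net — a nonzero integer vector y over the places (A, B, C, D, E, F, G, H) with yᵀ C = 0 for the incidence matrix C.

Incidence matrix C (rows=places, cols=transitions):
       T0   T1   T2
    A  -3    0    0
    B   0    0    4
    C   0    2    0
    D   0   -2    0
    E  -3    0    0
    F   2    0    0
    G   0   -2    0
    H   0    0   -2

Candidate y = [0, 0, 1, 1, 0, 0, 0, 0]; check y·C column-wise:
  col T0: 0·-3 + 1·0 + 1·0 + 0·-3 + 0·2 = 0
  col T1: 1·2 + 1·-2 + 0·-2 = 0
  col T2: 0·4 + 1·0 + 1·0 + 0·-2 = 0

y = (A:0, B:0, C:1, D:1, E:0, F:0, G:0, H:0)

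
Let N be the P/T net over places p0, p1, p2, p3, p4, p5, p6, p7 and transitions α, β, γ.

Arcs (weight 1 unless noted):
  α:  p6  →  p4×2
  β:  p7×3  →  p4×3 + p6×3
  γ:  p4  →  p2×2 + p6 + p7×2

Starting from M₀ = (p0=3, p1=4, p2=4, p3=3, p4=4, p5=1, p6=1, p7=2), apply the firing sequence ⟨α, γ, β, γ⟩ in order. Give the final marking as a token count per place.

step 1: fire α:  (p0=3, p1=4, p2=4, p3=3, p4=4, p5=1, p6=1, p7=2) → (p0=3, p1=4, p2=4, p3=3, p4=6, p5=1, p6=0, p7=2)
step 2: fire γ:  (p0=3, p1=4, p2=4, p3=3, p4=6, p5=1, p6=0, p7=2) → (p0=3, p1=4, p2=6, p3=3, p4=5, p5=1, p6=1, p7=4)
step 3: fire β:  (p0=3, p1=4, p2=6, p3=3, p4=5, p5=1, p6=1, p7=4) → (p0=3, p1=4, p2=6, p3=3, p4=8, p5=1, p6=4, p7=1)
step 4: fire γ:  (p0=3, p1=4, p2=6, p3=3, p4=8, p5=1, p6=4, p7=1) → (p0=3, p1=4, p2=8, p3=3, p4=7, p5=1, p6=5, p7=3)

(p0=3, p1=4, p2=8, p3=3, p4=7, p5=1, p6=5, p7=3)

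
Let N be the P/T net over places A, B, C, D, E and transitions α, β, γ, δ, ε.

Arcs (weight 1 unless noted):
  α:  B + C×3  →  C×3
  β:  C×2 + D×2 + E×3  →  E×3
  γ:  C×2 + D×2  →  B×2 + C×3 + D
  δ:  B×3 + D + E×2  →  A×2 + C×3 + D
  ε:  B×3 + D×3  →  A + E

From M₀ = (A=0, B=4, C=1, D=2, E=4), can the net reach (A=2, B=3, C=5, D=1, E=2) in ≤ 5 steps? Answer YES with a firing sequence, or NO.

YES — reachable via ⟨δ, γ⟩ (2 firings)

step 1: fire δ:  (A=0, B=4, C=1, D=2, E=4) → (A=2, B=1, C=4, D=2, E=2)
step 2: fire γ:  (A=2, B=1, C=4, D=2, E=2) → (A=2, B=3, C=5, D=1, E=2)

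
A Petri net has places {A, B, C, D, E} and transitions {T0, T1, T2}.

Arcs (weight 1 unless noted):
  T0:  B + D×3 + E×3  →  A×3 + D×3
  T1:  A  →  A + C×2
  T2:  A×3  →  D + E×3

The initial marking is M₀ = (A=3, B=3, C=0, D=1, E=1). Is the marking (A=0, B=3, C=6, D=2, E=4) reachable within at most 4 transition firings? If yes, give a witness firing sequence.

step 1: fire T1:  (A=3, B=3, C=0, D=1, E=1) → (A=3, B=3, C=2, D=1, E=1)
step 2: fire T1:  (A=3, B=3, C=2, D=1, E=1) → (A=3, B=3, C=4, D=1, E=1)
step 3: fire T1:  (A=3, B=3, C=4, D=1, E=1) → (A=3, B=3, C=6, D=1, E=1)
step 4: fire T2:  (A=3, B=3, C=6, D=1, E=1) → (A=0, B=3, C=6, D=2, E=4)

YES — reachable via ⟨T1, T1, T1, T2⟩ (4 firings)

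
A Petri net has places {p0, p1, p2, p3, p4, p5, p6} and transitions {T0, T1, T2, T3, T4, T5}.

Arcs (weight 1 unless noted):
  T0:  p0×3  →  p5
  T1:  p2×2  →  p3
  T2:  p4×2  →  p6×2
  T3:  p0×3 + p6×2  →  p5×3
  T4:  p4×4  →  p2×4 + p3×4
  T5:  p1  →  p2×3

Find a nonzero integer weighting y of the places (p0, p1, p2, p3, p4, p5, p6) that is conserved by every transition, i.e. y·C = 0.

Incidence matrix C (rows=places, cols=transitions):
       T0   T1   T2   T3   T4   T5
   p0  -3    0    0   -3    0    0
   p1   0    0    0    0    0   -1
   p2   0   -2    0    0    4    3
   p3   0    1    0    0    4    0
   p4   0    0   -2    0   -4    0
   p5   1    0    0    3    0    0
   p6   0    0    2   -2    0    0

Candidate y = [1, 3, 1, 2, 3, 3, 3]; check y·C column-wise:
  col T0: 1·-3 + 3·0 + 1·0 + 2·0 + 3·0 + 3·1 + 3·0 = 0
  col T1: 1·0 + 3·0 + 1·-2 + 2·1 + 3·0 + 3·0 + 3·0 = 0
  col T2: 1·0 + 3·0 + 1·0 + 2·0 + 3·-2 + 3·0 + 3·2 = 0
  col T3: 1·-3 + 3·0 + 1·0 + 2·0 + 3·0 + 3·3 + 3·-2 = 0
  col T4: 1·0 + 3·0 + 1·4 + 2·4 + 3·-4 + 3·0 + 3·0 = 0
  col T5: 1·0 + 3·-1 + 1·3 + 2·0 + 3·0 + 3·0 + 3·0 = 0

y = (p0:1, p1:3, p2:1, p3:2, p4:3, p5:3, p6:3)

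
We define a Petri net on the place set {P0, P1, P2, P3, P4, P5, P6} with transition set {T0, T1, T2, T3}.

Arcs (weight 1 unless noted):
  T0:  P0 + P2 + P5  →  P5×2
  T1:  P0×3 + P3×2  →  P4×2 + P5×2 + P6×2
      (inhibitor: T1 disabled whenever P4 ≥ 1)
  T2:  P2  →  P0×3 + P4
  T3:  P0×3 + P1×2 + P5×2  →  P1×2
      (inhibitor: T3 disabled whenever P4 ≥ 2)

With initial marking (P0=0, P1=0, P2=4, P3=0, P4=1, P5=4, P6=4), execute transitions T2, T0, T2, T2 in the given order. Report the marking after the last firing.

(P0=8, P1=0, P2=0, P3=0, P4=4, P5=5, P6=4)

step 1: fire T2:  (P0=0, P1=0, P2=4, P3=0, P4=1, P5=4, P6=4) → (P0=3, P1=0, P2=3, P3=0, P4=2, P5=4, P6=4)
step 2: fire T0:  (P0=3, P1=0, P2=3, P3=0, P4=2, P5=4, P6=4) → (P0=2, P1=0, P2=2, P3=0, P4=2, P5=5, P6=4)
step 3: fire T2:  (P0=2, P1=0, P2=2, P3=0, P4=2, P5=5, P6=4) → (P0=5, P1=0, P2=1, P3=0, P4=3, P5=5, P6=4)
step 4: fire T2:  (P0=5, P1=0, P2=1, P3=0, P4=3, P5=5, P6=4) → (P0=8, P1=0, P2=0, P3=0, P4=4, P5=5, P6=4)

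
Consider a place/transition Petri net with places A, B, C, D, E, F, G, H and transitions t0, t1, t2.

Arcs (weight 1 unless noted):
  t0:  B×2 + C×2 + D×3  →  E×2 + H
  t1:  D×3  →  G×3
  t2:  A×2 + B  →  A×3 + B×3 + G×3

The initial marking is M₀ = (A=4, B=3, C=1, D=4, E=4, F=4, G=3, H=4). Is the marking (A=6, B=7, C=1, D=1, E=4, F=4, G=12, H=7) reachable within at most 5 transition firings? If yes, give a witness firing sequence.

NO — not reachable within 5 firings

depth 0: 1 marking
depth 1: 3 markings reached so far
depth 2: 5 markings reached so far
depth 3: 7 markings reached so far
depth 4: 9 markings reached so far
depth 5: 11 markings reached so far
target is not among the 11 markings reachable within 5 steps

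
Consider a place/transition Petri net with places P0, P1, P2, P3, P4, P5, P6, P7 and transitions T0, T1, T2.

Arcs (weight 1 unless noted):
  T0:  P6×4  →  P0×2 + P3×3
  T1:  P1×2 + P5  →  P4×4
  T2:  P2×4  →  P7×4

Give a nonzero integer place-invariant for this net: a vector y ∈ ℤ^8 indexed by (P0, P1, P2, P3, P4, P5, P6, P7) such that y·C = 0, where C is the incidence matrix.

Incidence matrix C (rows=places, cols=transitions):
       T0   T1   T2
   P0   2    0    0
   P1   0   -2    0
   P2   0    0   -4
   P3   3    0    0
   P4   0    4    0
   P5   0   -1    0
   P6  -4    0    0
   P7   0    0    4

Candidate y = [3, 0, 0, -2, 0, 0, 0, 0]; check y·C column-wise:
  col T0: 3·2 + -2·3 + 0·-4 = 0
  col T1: 3·0 + 0·-2 + -2·0 + 0·4 + 0·-1 = 0
  col T2: 3·0 + 0·-4 + -2·0 + 0·4 = 0

y = (P0:3, P1:0, P2:0, P3:-2, P4:0, P5:0, P6:0, P7:0)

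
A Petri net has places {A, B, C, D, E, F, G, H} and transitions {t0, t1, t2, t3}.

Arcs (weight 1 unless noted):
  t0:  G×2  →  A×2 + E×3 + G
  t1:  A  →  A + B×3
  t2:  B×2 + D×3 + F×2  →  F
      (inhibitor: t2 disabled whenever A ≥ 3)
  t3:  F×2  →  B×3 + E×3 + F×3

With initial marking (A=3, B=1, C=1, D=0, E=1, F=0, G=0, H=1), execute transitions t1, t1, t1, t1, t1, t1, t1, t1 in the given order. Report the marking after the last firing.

step 1: fire t1:  (A=3, B=1, C=1, D=0, E=1, F=0, G=0, H=1) → (A=3, B=4, C=1, D=0, E=1, F=0, G=0, H=1)
step 2: fire t1:  (A=3, B=4, C=1, D=0, E=1, F=0, G=0, H=1) → (A=3, B=7, C=1, D=0, E=1, F=0, G=0, H=1)
step 3: fire t1:  (A=3, B=7, C=1, D=0, E=1, F=0, G=0, H=1) → (A=3, B=10, C=1, D=0, E=1, F=0, G=0, H=1)
step 4: fire t1:  (A=3, B=10, C=1, D=0, E=1, F=0, G=0, H=1) → (A=3, B=13, C=1, D=0, E=1, F=0, G=0, H=1)
step 5: fire t1:  (A=3, B=13, C=1, D=0, E=1, F=0, G=0, H=1) → (A=3, B=16, C=1, D=0, E=1, F=0, G=0, H=1)
step 6: fire t1:  (A=3, B=16, C=1, D=0, E=1, F=0, G=0, H=1) → (A=3, B=19, C=1, D=0, E=1, F=0, G=0, H=1)
step 7: fire t1:  (A=3, B=19, C=1, D=0, E=1, F=0, G=0, H=1) → (A=3, B=22, C=1, D=0, E=1, F=0, G=0, H=1)
step 8: fire t1:  (A=3, B=22, C=1, D=0, E=1, F=0, G=0, H=1) → (A=3, B=25, C=1, D=0, E=1, F=0, G=0, H=1)

(A=3, B=25, C=1, D=0, E=1, F=0, G=0, H=1)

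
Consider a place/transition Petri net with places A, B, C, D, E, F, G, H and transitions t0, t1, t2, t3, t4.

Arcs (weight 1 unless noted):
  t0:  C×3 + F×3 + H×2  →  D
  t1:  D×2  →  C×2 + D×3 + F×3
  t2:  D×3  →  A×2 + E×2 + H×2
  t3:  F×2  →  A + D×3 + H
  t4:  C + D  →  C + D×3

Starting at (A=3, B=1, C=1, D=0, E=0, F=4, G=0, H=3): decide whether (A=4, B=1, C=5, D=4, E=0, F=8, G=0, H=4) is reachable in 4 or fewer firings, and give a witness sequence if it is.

NO — not reachable within 4 firings

depth 0: 1 marking
depth 1: 2 markings reached so far
depth 2: 6 markings reached so far
depth 3: 15 markings reached so far
depth 4: 33 markings reached so far
target is not among the 33 markings reachable within 4 steps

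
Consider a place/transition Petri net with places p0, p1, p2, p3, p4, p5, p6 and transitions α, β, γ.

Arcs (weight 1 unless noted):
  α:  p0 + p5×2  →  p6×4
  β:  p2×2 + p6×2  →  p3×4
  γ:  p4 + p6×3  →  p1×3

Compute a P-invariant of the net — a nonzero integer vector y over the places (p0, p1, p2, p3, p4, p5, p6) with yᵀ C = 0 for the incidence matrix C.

Incidence matrix C (rows=places, cols=transitions):
        α    β    γ
   p0  -1    0    0
   p1   0    0    3
   p2   0   -2    0
   p3   0    4    0
   p4   0    0   -1
   p5  -2    0    0
   p6   4   -2   -3

Candidate y = [0, 0, 2, 1, 0, 0, 0]; check y·C column-wise:
  col α: 0·-1 + 2·0 + 1·0 + 0·-2 + 0·4 = 0
  col β: 2·-2 + 1·4 + 0·-2 = 0
  col γ: 0·3 + 2·0 + 1·0 + 0·-1 + 0·-3 = 0

y = (p0:0, p1:0, p2:2, p3:1, p4:0, p5:0, p6:0)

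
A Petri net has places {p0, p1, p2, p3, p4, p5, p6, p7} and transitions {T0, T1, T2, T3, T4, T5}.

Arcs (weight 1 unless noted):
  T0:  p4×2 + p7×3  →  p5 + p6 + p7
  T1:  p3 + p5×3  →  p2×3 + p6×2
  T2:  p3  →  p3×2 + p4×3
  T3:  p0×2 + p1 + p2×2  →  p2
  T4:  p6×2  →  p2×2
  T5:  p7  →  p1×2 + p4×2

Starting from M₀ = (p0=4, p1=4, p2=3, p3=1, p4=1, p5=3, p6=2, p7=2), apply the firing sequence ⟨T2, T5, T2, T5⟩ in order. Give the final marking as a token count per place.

step 1: fire T2:  (p0=4, p1=4, p2=3, p3=1, p4=1, p5=3, p6=2, p7=2) → (p0=4, p1=4, p2=3, p3=2, p4=4, p5=3, p6=2, p7=2)
step 2: fire T5:  (p0=4, p1=4, p2=3, p3=2, p4=4, p5=3, p6=2, p7=2) → (p0=4, p1=6, p2=3, p3=2, p4=6, p5=3, p6=2, p7=1)
step 3: fire T2:  (p0=4, p1=6, p2=3, p3=2, p4=6, p5=3, p6=2, p7=1) → (p0=4, p1=6, p2=3, p3=3, p4=9, p5=3, p6=2, p7=1)
step 4: fire T5:  (p0=4, p1=6, p2=3, p3=3, p4=9, p5=3, p6=2, p7=1) → (p0=4, p1=8, p2=3, p3=3, p4=11, p5=3, p6=2, p7=0)

(p0=4, p1=8, p2=3, p3=3, p4=11, p5=3, p6=2, p7=0)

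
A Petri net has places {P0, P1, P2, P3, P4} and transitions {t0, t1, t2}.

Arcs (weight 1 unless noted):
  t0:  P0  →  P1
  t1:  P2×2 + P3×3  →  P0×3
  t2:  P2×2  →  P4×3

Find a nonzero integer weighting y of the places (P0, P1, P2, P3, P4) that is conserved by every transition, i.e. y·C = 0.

Incidence matrix C (rows=places, cols=transitions):
       t0   t1   t2
   P0  -1    3    0
   P1   1    0    0
   P2   0   -2   -2
   P3   0   -3    0
   P4   0    0    3

Candidate y = [1, 1, 0, 1, 0]; check y·C column-wise:
  col t0: 1·-1 + 1·1 + 1·0 = 0
  col t1: 1·3 + 1·0 + 0·-2 + 1·-3 = 0
  col t2: 1·0 + 1·0 + 0·-2 + 1·0 + 0·3 = 0

y = (P0:1, P1:1, P2:0, P3:1, P4:0)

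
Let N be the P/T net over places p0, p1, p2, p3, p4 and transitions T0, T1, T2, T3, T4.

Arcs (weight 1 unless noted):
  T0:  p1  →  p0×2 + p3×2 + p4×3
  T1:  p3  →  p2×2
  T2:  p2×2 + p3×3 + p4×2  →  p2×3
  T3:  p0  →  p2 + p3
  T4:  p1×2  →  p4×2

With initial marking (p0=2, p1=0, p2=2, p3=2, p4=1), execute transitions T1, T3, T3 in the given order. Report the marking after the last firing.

step 1: fire T1:  (p0=2, p1=0, p2=2, p3=2, p4=1) → (p0=2, p1=0, p2=4, p3=1, p4=1)
step 2: fire T3:  (p0=2, p1=0, p2=4, p3=1, p4=1) → (p0=1, p1=0, p2=5, p3=2, p4=1)
step 3: fire T3:  (p0=1, p1=0, p2=5, p3=2, p4=1) → (p0=0, p1=0, p2=6, p3=3, p4=1)

(p0=0, p1=0, p2=6, p3=3, p4=1)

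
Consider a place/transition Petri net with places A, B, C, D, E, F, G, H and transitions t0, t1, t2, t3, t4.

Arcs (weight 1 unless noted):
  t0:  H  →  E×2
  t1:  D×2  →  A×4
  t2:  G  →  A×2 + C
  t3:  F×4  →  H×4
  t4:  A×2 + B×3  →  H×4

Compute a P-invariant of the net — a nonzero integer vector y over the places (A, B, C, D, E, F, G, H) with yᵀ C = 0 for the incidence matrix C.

Incidence matrix C (rows=places, cols=transitions):
       t0   t1   t2   t3   t4
    A   0    4    2    0   -2
    B   0    0    0    0   -3
    C   0    0    1    0    0
    D   0   -2    0    0    0
    E   2    0    0    0    0
    F   0    0    0   -4    0
    G   0    0   -1    0    0
    H  -1    0    0    4    4

Candidate y = [3, -2, -6, 6, 0, 0, 0, 0]; check y·C column-wise:
  col t0: 3·0 + -2·0 + -6·0 + 6·0 + 0·2 + 0·-1 = 0
  col t1: 3·4 + -2·0 + -6·0 + 6·-2 = 0
  col t2: 3·2 + -2·0 + -6·1 + 6·0 + 0·-1 = 0
  col t3: 3·0 + -2·0 + -6·0 + 6·0 + 0·-4 + 0·4 = 0
  col t4: 3·-2 + -2·-3 + -6·0 + 6·0 + 0·4 = 0

y = (A:3, B:-2, C:-6, D:6, E:0, F:0, G:0, H:0)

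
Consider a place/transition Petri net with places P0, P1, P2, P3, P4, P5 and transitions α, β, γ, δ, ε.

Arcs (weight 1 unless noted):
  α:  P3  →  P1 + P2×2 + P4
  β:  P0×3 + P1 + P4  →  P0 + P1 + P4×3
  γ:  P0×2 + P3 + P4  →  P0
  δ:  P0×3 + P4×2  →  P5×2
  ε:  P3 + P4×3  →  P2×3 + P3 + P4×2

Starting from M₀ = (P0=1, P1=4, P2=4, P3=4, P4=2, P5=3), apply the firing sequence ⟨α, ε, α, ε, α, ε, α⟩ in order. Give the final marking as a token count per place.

step 1: fire α:  (P0=1, P1=4, P2=4, P3=4, P4=2, P5=3) → (P0=1, P1=5, P2=6, P3=3, P4=3, P5=3)
step 2: fire ε:  (P0=1, P1=5, P2=6, P3=3, P4=3, P5=3) → (P0=1, P1=5, P2=9, P3=3, P4=2, P5=3)
step 3: fire α:  (P0=1, P1=5, P2=9, P3=3, P4=2, P5=3) → (P0=1, P1=6, P2=11, P3=2, P4=3, P5=3)
step 4: fire ε:  (P0=1, P1=6, P2=11, P3=2, P4=3, P5=3) → (P0=1, P1=6, P2=14, P3=2, P4=2, P5=3)
step 5: fire α:  (P0=1, P1=6, P2=14, P3=2, P4=2, P5=3) → (P0=1, P1=7, P2=16, P3=1, P4=3, P5=3)
step 6: fire ε:  (P0=1, P1=7, P2=16, P3=1, P4=3, P5=3) → (P0=1, P1=7, P2=19, P3=1, P4=2, P5=3)
step 7: fire α:  (P0=1, P1=7, P2=19, P3=1, P4=2, P5=3) → (P0=1, P1=8, P2=21, P3=0, P4=3, P5=3)

(P0=1, P1=8, P2=21, P3=0, P4=3, P5=3)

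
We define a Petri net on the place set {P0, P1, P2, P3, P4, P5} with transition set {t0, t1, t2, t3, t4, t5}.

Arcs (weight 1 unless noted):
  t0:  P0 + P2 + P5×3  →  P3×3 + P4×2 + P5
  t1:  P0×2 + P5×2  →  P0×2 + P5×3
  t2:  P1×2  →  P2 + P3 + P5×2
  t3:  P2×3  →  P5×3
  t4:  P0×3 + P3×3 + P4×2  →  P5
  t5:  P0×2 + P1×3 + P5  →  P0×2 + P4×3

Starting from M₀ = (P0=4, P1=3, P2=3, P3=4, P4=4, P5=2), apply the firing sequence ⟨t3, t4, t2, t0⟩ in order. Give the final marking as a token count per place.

step 1: fire t3:  (P0=4, P1=3, P2=3, P3=4, P4=4, P5=2) → (P0=4, P1=3, P2=0, P3=4, P4=4, P5=5)
step 2: fire t4:  (P0=4, P1=3, P2=0, P3=4, P4=4, P5=5) → (P0=1, P1=3, P2=0, P3=1, P4=2, P5=6)
step 3: fire t2:  (P0=1, P1=3, P2=0, P3=1, P4=2, P5=6) → (P0=1, P1=1, P2=1, P3=2, P4=2, P5=8)
step 4: fire t0:  (P0=1, P1=1, P2=1, P3=2, P4=2, P5=8) → (P0=0, P1=1, P2=0, P3=5, P4=4, P5=6)

(P0=0, P1=1, P2=0, P3=5, P4=4, P5=6)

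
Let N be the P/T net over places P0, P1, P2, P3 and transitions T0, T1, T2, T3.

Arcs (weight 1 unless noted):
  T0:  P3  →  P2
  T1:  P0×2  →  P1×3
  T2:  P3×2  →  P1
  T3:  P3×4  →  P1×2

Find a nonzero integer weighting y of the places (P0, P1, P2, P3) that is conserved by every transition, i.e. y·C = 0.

Incidence matrix C (rows=places, cols=transitions):
       T0   T1   T2   T3
   P0   0   -2    0    0
   P1   0    3    1    2
   P2   1    0    0    0
   P3  -1    0   -2   -4

Candidate y = [3, 2, 1, 1]; check y·C column-wise:
  col T0: 3·0 + 2·0 + 1·1 + 1·-1 = 0
  col T1: 3·-2 + 2·3 + 1·0 + 1·0 = 0
  col T2: 3·0 + 2·1 + 1·0 + 1·-2 = 0
  col T3: 3·0 + 2·2 + 1·0 + 1·-4 = 0

y = (P0:3, P1:2, P2:1, P3:1)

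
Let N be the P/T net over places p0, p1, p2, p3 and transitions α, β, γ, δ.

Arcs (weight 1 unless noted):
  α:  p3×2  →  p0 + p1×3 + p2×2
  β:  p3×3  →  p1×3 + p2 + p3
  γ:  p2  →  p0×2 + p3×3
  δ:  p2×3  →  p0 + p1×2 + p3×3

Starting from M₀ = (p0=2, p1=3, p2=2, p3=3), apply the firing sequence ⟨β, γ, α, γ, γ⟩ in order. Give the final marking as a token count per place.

(p0=9, p1=9, p2=2, p3=8)

step 1: fire β:  (p0=2, p1=3, p2=2, p3=3) → (p0=2, p1=6, p2=3, p3=1)
step 2: fire γ:  (p0=2, p1=6, p2=3, p3=1) → (p0=4, p1=6, p2=2, p3=4)
step 3: fire α:  (p0=4, p1=6, p2=2, p3=4) → (p0=5, p1=9, p2=4, p3=2)
step 4: fire γ:  (p0=5, p1=9, p2=4, p3=2) → (p0=7, p1=9, p2=3, p3=5)
step 5: fire γ:  (p0=7, p1=9, p2=3, p3=5) → (p0=9, p1=9, p2=2, p3=8)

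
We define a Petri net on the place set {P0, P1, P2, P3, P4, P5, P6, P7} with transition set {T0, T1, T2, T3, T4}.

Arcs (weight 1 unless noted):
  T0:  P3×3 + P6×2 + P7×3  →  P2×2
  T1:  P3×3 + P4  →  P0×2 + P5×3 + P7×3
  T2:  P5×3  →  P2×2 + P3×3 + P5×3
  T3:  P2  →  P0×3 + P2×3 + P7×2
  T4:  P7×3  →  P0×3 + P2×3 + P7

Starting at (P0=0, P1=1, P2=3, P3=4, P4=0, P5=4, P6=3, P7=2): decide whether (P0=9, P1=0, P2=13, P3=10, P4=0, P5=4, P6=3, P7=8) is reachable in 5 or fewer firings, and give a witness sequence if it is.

NO — not reachable within 5 firings

depth 0: 1 marking
depth 1: 3 markings reached so far
depth 2: 8 markings reached so far
depth 3: 16 markings reached so far
depth 4: 29 markings reached so far
depth 5: 47 markings reached so far
target is not among the 47 markings reachable within 5 steps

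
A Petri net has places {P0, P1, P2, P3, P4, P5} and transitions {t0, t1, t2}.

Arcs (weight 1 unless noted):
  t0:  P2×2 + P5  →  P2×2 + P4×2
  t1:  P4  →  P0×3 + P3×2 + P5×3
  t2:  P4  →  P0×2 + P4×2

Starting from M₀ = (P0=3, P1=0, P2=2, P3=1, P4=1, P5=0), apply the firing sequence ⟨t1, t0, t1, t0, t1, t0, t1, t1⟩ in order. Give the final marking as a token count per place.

step 1: fire t1:  (P0=3, P1=0, P2=2, P3=1, P4=1, P5=0) → (P0=6, P1=0, P2=2, P3=3, P4=0, P5=3)
step 2: fire t0:  (P0=6, P1=0, P2=2, P3=3, P4=0, P5=3) → (P0=6, P1=0, P2=2, P3=3, P4=2, P5=2)
step 3: fire t1:  (P0=6, P1=0, P2=2, P3=3, P4=2, P5=2) → (P0=9, P1=0, P2=2, P3=5, P4=1, P5=5)
step 4: fire t0:  (P0=9, P1=0, P2=2, P3=5, P4=1, P5=5) → (P0=9, P1=0, P2=2, P3=5, P4=3, P5=4)
step 5: fire t1:  (P0=9, P1=0, P2=2, P3=5, P4=3, P5=4) → (P0=12, P1=0, P2=2, P3=7, P4=2, P5=7)
step 6: fire t0:  (P0=12, P1=0, P2=2, P3=7, P4=2, P5=7) → (P0=12, P1=0, P2=2, P3=7, P4=4, P5=6)
step 7: fire t1:  (P0=12, P1=0, P2=2, P3=7, P4=4, P5=6) → (P0=15, P1=0, P2=2, P3=9, P4=3, P5=9)
step 8: fire t1:  (P0=15, P1=0, P2=2, P3=9, P4=3, P5=9) → (P0=18, P1=0, P2=2, P3=11, P4=2, P5=12)

(P0=18, P1=0, P2=2, P3=11, P4=2, P5=12)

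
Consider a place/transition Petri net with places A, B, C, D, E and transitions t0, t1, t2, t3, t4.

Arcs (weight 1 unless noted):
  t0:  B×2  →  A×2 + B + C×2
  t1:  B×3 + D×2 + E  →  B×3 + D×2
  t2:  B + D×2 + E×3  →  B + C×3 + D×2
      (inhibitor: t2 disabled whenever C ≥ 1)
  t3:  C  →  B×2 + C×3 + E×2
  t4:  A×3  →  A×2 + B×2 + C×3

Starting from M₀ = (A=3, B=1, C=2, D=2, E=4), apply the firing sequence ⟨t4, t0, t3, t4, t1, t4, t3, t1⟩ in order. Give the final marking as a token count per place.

(A=2, B=10, C=17, D=2, E=6)

step 1: fire t4:  (A=3, B=1, C=2, D=2, E=4) → (A=2, B=3, C=5, D=2, E=4)
step 2: fire t0:  (A=2, B=3, C=5, D=2, E=4) → (A=4, B=2, C=7, D=2, E=4)
step 3: fire t3:  (A=4, B=2, C=7, D=2, E=4) → (A=4, B=4, C=9, D=2, E=6)
step 4: fire t4:  (A=4, B=4, C=9, D=2, E=6) → (A=3, B=6, C=12, D=2, E=6)
step 5: fire t1:  (A=3, B=6, C=12, D=2, E=6) → (A=3, B=6, C=12, D=2, E=5)
step 6: fire t4:  (A=3, B=6, C=12, D=2, E=5) → (A=2, B=8, C=15, D=2, E=5)
step 7: fire t3:  (A=2, B=8, C=15, D=2, E=5) → (A=2, B=10, C=17, D=2, E=7)
step 8: fire t1:  (A=2, B=10, C=17, D=2, E=7) → (A=2, B=10, C=17, D=2, E=6)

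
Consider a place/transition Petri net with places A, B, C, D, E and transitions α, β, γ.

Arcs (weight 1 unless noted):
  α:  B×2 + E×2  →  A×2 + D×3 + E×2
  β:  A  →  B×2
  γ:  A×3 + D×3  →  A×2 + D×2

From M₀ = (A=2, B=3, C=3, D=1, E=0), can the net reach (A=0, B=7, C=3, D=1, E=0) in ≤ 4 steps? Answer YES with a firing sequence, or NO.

step 1: fire β:  (A=2, B=3, C=3, D=1, E=0) → (A=1, B=5, C=3, D=1, E=0)
step 2: fire β:  (A=1, B=5, C=3, D=1, E=0) → (A=0, B=7, C=3, D=1, E=0)

YES — reachable via ⟨β, β⟩ (2 firings)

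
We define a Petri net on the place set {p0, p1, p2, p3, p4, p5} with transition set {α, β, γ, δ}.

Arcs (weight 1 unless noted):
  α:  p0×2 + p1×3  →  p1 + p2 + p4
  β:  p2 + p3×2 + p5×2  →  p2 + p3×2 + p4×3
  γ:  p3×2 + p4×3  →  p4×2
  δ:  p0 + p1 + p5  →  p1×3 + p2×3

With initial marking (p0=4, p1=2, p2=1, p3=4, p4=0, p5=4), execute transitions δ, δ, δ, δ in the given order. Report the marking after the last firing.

step 1: fire δ:  (p0=4, p1=2, p2=1, p3=4, p4=0, p5=4) → (p0=3, p1=4, p2=4, p3=4, p4=0, p5=3)
step 2: fire δ:  (p0=3, p1=4, p2=4, p3=4, p4=0, p5=3) → (p0=2, p1=6, p2=7, p3=4, p4=0, p5=2)
step 3: fire δ:  (p0=2, p1=6, p2=7, p3=4, p4=0, p5=2) → (p0=1, p1=8, p2=10, p3=4, p4=0, p5=1)
step 4: fire δ:  (p0=1, p1=8, p2=10, p3=4, p4=0, p5=1) → (p0=0, p1=10, p2=13, p3=4, p4=0, p5=0)

(p0=0, p1=10, p2=13, p3=4, p4=0, p5=0)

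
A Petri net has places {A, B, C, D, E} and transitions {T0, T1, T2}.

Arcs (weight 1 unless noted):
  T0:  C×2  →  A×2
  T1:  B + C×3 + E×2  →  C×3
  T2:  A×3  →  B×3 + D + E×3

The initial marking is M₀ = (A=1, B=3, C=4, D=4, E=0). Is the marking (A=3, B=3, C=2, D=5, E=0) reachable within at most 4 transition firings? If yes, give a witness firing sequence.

depth 0: 1 marking
depth 1: 2 markings reached so far
depth 2: 4 markings reached so far
depth 3: 5 markings reached so far
depth 4: 5 markings reached so far
(frontier empty at depth 4; search complete)
target is not among the 5 markings reachable within 4 steps

NO — not reachable within 4 firings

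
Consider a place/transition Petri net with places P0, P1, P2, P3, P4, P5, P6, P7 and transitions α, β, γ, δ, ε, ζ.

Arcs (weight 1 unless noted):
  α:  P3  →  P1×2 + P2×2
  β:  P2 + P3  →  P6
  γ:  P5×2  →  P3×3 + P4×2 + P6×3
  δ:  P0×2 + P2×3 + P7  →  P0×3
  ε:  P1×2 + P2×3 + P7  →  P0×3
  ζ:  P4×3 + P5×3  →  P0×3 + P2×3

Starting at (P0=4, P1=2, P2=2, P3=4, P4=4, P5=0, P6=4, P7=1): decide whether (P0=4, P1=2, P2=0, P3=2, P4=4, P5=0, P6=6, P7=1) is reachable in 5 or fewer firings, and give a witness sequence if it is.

step 1: fire β:  (P0=4, P1=2, P2=2, P3=4, P4=4, P5=0, P6=4, P7=1) → (P0=4, P1=2, P2=1, P3=3, P4=4, P5=0, P6=5, P7=1)
step 2: fire β:  (P0=4, P1=2, P2=1, P3=3, P4=4, P5=0, P6=5, P7=1) → (P0=4, P1=2, P2=0, P3=2, P4=4, P5=0, P6=6, P7=1)

YES — reachable via ⟨β, β⟩ (2 firings)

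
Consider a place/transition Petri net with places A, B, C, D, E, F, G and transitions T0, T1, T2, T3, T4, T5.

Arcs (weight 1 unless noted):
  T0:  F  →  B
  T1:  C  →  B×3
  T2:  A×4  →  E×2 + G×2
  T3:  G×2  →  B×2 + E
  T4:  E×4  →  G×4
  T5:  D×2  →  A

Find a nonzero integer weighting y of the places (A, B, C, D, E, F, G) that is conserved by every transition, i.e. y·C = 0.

Incidence matrix C (rows=places, cols=transitions):
       T0   T1   T2   T3   T4   T5
    A   0    0   -4    0    0    1
    B   1    3    0    2    0    0
    C   0   -1    0    0    0    0
    D   0    0    0    0    0   -2
    E   0    0    2    1   -4    0
    F  -1    0    0    0    0    0
    G   0    0    2   -2    4    0

Candidate y = [2, 1, 3, 1, 2, 1, 2]; check y·C column-wise:
  col T0: 2·0 + 1·1 + 3·0 + 1·0 + 2·0 + 1·-1 + 2·0 = 0
  col T1: 2·0 + 1·3 + 3·-1 + 1·0 + 2·0 + 1·0 + 2·0 = 0
  col T2: 2·-4 + 1·0 + 3·0 + 1·0 + 2·2 + 1·0 + 2·2 = 0
  col T3: 2·0 + 1·2 + 3·0 + 1·0 + 2·1 + 1·0 + 2·-2 = 0
  col T4: 2·0 + 1·0 + 3·0 + 1·0 + 2·-4 + 1·0 + 2·4 = 0
  col T5: 2·1 + 1·0 + 3·0 + 1·-2 + 2·0 + 1·0 + 2·0 = 0

y = (A:2, B:1, C:3, D:1, E:2, F:1, G:2)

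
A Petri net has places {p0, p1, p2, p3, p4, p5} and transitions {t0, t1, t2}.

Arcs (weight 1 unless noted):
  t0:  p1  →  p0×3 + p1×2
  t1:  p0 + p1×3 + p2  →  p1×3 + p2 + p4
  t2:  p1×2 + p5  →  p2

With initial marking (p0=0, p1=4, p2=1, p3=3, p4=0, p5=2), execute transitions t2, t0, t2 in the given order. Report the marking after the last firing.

step 1: fire t2:  (p0=0, p1=4, p2=1, p3=3, p4=0, p5=2) → (p0=0, p1=2, p2=2, p3=3, p4=0, p5=1)
step 2: fire t0:  (p0=0, p1=2, p2=2, p3=3, p4=0, p5=1) → (p0=3, p1=3, p2=2, p3=3, p4=0, p5=1)
step 3: fire t2:  (p0=3, p1=3, p2=2, p3=3, p4=0, p5=1) → (p0=3, p1=1, p2=3, p3=3, p4=0, p5=0)

(p0=3, p1=1, p2=3, p3=3, p4=0, p5=0)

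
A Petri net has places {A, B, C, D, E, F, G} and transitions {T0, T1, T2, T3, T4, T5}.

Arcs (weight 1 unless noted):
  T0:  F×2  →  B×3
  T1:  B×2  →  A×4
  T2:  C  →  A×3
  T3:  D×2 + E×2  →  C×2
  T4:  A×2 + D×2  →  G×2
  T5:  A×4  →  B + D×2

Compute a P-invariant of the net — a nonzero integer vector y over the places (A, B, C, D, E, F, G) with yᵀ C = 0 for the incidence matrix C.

y = (A:1, B:2, C:3, D:1, E:2, F:3, G:2)

Incidence matrix C (rows=places, cols=transitions):
       T0   T1   T2   T3   T4   T5
    A   0    4    3    0   -2   -4
    B   3   -2    0    0    0    1
    C   0    0   -1    2    0    0
    D   0    0    0   -2   -2    2
    E   0    0    0   -2    0    0
    F  -2    0    0    0    0    0
    G   0    0    0    0    2    0

Candidate y = [1, 2, 3, 1, 2, 3, 2]; check y·C column-wise:
  col T0: 1·0 + 2·3 + 3·0 + 1·0 + 2·0 + 3·-2 + 2·0 = 0
  col T1: 1·4 + 2·-2 + 3·0 + 1·0 + 2·0 + 3·0 + 2·0 = 0
  col T2: 1·3 + 2·0 + 3·-1 + 1·0 + 2·0 + 3·0 + 2·0 = 0
  col T3: 1·0 + 2·0 + 3·2 + 1·-2 + 2·-2 + 3·0 + 2·0 = 0
  col T4: 1·-2 + 2·0 + 3·0 + 1·-2 + 2·0 + 3·0 + 2·2 = 0
  col T5: 1·-4 + 2·1 + 3·0 + 1·2 + 2·0 + 3·0 + 2·0 = 0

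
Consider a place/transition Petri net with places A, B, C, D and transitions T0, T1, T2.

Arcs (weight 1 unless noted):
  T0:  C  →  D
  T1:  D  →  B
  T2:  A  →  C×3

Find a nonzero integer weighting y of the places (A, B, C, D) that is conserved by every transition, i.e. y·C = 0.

Incidence matrix C (rows=places, cols=transitions):
       T0   T1   T2
    A   0    0   -1
    B   0    1    0
    C  -1    0    3
    D   1   -1    0

Candidate y = [3, 1, 1, 1]; check y·C column-wise:
  col T0: 3·0 + 1·0 + 1·-1 + 1·1 = 0
  col T1: 3·0 + 1·1 + 1·0 + 1·-1 = 0
  col T2: 3·-1 + 1·0 + 1·3 + 1·0 = 0

y = (A:3, B:1, C:1, D:1)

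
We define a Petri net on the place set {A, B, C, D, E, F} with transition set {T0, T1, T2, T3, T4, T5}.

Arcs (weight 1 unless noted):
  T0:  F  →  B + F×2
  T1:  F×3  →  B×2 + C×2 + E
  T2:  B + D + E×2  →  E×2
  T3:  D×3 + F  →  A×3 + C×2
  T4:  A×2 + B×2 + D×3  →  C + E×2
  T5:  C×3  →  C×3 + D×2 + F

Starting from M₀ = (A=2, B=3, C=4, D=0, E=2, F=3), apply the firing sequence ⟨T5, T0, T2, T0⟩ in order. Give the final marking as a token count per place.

(A=2, B=4, C=4, D=1, E=2, F=6)

step 1: fire T5:  (A=2, B=3, C=4, D=0, E=2, F=3) → (A=2, B=3, C=4, D=2, E=2, F=4)
step 2: fire T0:  (A=2, B=3, C=4, D=2, E=2, F=4) → (A=2, B=4, C=4, D=2, E=2, F=5)
step 3: fire T2:  (A=2, B=4, C=4, D=2, E=2, F=5) → (A=2, B=3, C=4, D=1, E=2, F=5)
step 4: fire T0:  (A=2, B=3, C=4, D=1, E=2, F=5) → (A=2, B=4, C=4, D=1, E=2, F=6)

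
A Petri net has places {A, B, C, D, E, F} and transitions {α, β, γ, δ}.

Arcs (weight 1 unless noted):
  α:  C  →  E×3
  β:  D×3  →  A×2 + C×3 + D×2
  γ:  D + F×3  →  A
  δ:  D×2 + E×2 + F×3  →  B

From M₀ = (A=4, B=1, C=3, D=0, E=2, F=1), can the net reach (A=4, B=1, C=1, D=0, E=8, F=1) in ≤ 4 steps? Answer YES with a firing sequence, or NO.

YES — reachable via ⟨α, α⟩ (2 firings)

step 1: fire α:  (A=4, B=1, C=3, D=0, E=2, F=1) → (A=4, B=1, C=2, D=0, E=5, F=1)
step 2: fire α:  (A=4, B=1, C=2, D=0, E=5, F=1) → (A=4, B=1, C=1, D=0, E=8, F=1)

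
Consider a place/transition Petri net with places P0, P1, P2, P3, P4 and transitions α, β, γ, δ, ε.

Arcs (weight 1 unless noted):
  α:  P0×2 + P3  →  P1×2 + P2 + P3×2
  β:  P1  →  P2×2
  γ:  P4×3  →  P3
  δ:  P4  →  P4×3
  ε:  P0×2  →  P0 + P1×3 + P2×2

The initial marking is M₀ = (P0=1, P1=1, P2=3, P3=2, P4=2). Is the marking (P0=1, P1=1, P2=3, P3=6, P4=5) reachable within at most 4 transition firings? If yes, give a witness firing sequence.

NO — not reachable within 4 firings

depth 0: 1 marking
depth 1: 3 markings reached so far
depth 2: 6 markings reached so far
depth 3: 10 markings reached so far
depth 4: 15 markings reached so far
target is not among the 15 markings reachable within 4 steps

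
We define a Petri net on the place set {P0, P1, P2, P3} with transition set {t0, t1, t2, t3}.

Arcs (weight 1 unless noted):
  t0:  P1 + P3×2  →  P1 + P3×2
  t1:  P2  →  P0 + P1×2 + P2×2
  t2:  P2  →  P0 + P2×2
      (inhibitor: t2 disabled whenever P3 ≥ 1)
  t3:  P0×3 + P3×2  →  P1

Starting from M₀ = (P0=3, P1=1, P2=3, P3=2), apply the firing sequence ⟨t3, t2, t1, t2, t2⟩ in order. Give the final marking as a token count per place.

(P0=4, P1=4, P2=7, P3=0)

step 1: fire t3:  (P0=3, P1=1, P2=3, P3=2) → (P0=0, P1=2, P2=3, P3=0)
step 2: fire t2:  (P0=0, P1=2, P2=3, P3=0) → (P0=1, P1=2, P2=4, P3=0)
step 3: fire t1:  (P0=1, P1=2, P2=4, P3=0) → (P0=2, P1=4, P2=5, P3=0)
step 4: fire t2:  (P0=2, P1=4, P2=5, P3=0) → (P0=3, P1=4, P2=6, P3=0)
step 5: fire t2:  (P0=3, P1=4, P2=6, P3=0) → (P0=4, P1=4, P2=7, P3=0)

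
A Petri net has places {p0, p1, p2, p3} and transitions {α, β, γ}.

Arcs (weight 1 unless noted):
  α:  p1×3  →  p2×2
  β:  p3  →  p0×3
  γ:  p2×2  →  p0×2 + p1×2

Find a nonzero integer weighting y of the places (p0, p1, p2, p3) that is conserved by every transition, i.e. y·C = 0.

Incidence matrix C (rows=places, cols=transitions):
        α    β    γ
   p0   0    3    2
   p1  -3    0    2
   p2   2    0   -2
   p3   0   -1    0

Candidate y = [1, 2, 3, 3]; check y·C column-wise:
  col α: 1·0 + 2·-3 + 3·2 + 3·0 = 0
  col β: 1·3 + 2·0 + 3·0 + 3·-1 = 0
  col γ: 1·2 + 2·2 + 3·-2 + 3·0 = 0

y = (p0:1, p1:2, p2:3, p3:3)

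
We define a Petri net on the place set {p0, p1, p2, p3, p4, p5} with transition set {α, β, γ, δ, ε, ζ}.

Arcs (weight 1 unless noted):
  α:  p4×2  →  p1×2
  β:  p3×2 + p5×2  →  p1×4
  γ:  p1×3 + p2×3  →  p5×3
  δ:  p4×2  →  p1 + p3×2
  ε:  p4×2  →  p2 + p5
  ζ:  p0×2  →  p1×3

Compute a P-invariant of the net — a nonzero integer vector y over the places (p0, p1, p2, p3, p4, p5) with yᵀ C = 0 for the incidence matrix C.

y = (p0:3, p1:2, p2:1, p3:1, p4:2, p5:3)

Incidence matrix C (rows=places, cols=transitions):
        α    β    γ    δ    ε    ζ
   p0   0    0    0    0    0   -2
   p1   2    4   -3    1    0    3
   p2   0    0   -3    0    1    0
   p3   0   -2    0    2    0    0
   p4  -2    0    0   -2   -2    0
   p5   0   -2    3    0    1    0

Candidate y = [3, 2, 1, 1, 2, 3]; check y·C column-wise:
  col α: 3·0 + 2·2 + 1·0 + 1·0 + 2·-2 + 3·0 = 0
  col β: 3·0 + 2·4 + 1·0 + 1·-2 + 2·0 + 3·-2 = 0
  col γ: 3·0 + 2·-3 + 1·-3 + 1·0 + 2·0 + 3·3 = 0
  col δ: 3·0 + 2·1 + 1·0 + 1·2 + 2·-2 + 3·0 = 0
  col ε: 3·0 + 2·0 + 1·1 + 1·0 + 2·-2 + 3·1 = 0
  col ζ: 3·-2 + 2·3 + 1·0 + 1·0 + 2·0 + 3·0 = 0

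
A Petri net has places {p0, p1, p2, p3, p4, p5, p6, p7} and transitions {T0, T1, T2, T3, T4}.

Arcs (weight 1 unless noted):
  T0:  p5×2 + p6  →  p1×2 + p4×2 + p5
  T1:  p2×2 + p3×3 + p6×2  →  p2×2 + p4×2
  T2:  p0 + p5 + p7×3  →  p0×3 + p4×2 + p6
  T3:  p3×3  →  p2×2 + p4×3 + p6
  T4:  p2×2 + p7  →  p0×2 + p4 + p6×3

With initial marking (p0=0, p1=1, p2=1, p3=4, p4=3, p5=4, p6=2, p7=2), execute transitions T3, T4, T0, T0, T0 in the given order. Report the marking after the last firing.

step 1: fire T3:  (p0=0, p1=1, p2=1, p3=4, p4=3, p5=4, p6=2, p7=2) → (p0=0, p1=1, p2=3, p3=1, p4=6, p5=4, p6=3, p7=2)
step 2: fire T4:  (p0=0, p1=1, p2=3, p3=1, p4=6, p5=4, p6=3, p7=2) → (p0=2, p1=1, p2=1, p3=1, p4=7, p5=4, p6=6, p7=1)
step 3: fire T0:  (p0=2, p1=1, p2=1, p3=1, p4=7, p5=4, p6=6, p7=1) → (p0=2, p1=3, p2=1, p3=1, p4=9, p5=3, p6=5, p7=1)
step 4: fire T0:  (p0=2, p1=3, p2=1, p3=1, p4=9, p5=3, p6=5, p7=1) → (p0=2, p1=5, p2=1, p3=1, p4=11, p5=2, p6=4, p7=1)
step 5: fire T0:  (p0=2, p1=5, p2=1, p3=1, p4=11, p5=2, p6=4, p7=1) → (p0=2, p1=7, p2=1, p3=1, p4=13, p5=1, p6=3, p7=1)

(p0=2, p1=7, p2=1, p3=1, p4=13, p5=1, p6=3, p7=1)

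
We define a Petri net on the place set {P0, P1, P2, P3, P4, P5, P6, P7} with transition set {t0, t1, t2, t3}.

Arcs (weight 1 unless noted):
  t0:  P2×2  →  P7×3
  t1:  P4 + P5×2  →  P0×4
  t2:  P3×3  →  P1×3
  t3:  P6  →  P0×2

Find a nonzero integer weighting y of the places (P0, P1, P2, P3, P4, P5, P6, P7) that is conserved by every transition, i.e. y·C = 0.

y = (P0:0, P1:1, P2:0, P3:1, P4:0, P5:0, P6:0, P7:0)

Incidence matrix C (rows=places, cols=transitions):
       t0   t1   t2   t3
   P0   0    4    0    2
   P1   0    0    3    0
   P2  -2    0    0    0
   P3   0    0   -3    0
   P4   0   -1    0    0
   P5   0   -2    0    0
   P6   0    0    0   -1
   P7   3    0    0    0

Candidate y = [0, 1, 0, 1, 0, 0, 0, 0]; check y·C column-wise:
  col t0: 1·0 + 0·-2 + 1·0 + 0·3 = 0
  col t1: 0·4 + 1·0 + 1·0 + 0·-1 + 0·-2 = 0
  col t2: 1·3 + 1·-3 = 0
  col t3: 0·2 + 1·0 + 1·0 + 0·-1 = 0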